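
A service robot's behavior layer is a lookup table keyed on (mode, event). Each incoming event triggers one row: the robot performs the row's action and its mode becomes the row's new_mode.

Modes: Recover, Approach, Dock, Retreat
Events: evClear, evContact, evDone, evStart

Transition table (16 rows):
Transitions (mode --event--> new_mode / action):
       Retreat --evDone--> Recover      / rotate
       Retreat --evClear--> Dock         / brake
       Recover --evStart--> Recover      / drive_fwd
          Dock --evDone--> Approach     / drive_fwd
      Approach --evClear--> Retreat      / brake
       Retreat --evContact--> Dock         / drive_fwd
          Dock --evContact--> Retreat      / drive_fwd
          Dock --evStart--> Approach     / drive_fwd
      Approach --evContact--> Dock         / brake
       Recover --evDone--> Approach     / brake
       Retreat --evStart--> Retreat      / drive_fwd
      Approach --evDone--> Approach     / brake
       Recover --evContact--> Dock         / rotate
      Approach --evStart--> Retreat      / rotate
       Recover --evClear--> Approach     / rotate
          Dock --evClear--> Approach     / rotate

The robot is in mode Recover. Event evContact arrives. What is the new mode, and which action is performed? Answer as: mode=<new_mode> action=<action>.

mode=Dock action=rotate

current mode = Recover; filter table to that mode:
  (Recover, evStart) → (Recover, drive_fwd)
  (Recover, evDone) → (Approach, brake)
  (Recover, evContact) → (Dock, rotate)  ← event matches
  (Recover, evClear) → (Approach, rotate)
event = evContact selects (Dock, rotate)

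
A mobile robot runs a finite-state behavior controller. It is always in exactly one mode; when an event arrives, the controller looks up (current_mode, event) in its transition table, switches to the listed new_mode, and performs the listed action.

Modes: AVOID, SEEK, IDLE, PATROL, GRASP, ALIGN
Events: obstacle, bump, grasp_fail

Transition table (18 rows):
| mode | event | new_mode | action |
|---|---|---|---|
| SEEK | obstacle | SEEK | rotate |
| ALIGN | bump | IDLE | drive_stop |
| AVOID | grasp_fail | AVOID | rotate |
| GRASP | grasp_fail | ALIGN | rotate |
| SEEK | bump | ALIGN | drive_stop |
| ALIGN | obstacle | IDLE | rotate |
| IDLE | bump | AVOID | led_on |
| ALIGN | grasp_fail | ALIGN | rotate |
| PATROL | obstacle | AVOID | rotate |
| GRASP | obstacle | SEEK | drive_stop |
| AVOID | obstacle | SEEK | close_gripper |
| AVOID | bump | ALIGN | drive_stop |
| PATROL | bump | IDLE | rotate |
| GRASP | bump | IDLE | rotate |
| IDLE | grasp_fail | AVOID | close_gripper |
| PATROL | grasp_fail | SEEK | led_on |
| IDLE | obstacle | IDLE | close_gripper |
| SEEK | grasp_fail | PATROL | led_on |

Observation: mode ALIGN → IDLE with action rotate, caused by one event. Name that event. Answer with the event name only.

try obstacle: (ALIGN, obstacle) → (IDLE, rotate)  ← matches
try bump: (ALIGN, bump) → (IDLE, drive_stop)
try grasp_fail: (ALIGN, grasp_fail) → (ALIGN, rotate)

obstacle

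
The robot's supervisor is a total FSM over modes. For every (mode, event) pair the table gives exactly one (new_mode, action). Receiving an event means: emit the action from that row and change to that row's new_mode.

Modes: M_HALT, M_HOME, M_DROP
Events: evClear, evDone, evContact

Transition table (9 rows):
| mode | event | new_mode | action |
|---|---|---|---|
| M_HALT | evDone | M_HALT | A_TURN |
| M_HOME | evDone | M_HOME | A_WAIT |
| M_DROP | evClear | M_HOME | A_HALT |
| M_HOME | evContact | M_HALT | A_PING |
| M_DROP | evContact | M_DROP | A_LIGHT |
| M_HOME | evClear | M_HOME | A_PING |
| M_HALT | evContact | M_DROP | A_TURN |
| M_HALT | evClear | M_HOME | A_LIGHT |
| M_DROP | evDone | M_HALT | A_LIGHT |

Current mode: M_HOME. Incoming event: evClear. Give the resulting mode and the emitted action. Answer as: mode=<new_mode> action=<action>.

mode=M_HOME action=A_PING

current mode = M_HOME; filter table to that mode:
  (M_HOME, evDone) → (M_HOME, A_WAIT)
  (M_HOME, evContact) → (M_HALT, A_PING)
  (M_HOME, evClear) → (M_HOME, A_PING)  ← event matches
event = evClear selects (M_HOME, A_PING)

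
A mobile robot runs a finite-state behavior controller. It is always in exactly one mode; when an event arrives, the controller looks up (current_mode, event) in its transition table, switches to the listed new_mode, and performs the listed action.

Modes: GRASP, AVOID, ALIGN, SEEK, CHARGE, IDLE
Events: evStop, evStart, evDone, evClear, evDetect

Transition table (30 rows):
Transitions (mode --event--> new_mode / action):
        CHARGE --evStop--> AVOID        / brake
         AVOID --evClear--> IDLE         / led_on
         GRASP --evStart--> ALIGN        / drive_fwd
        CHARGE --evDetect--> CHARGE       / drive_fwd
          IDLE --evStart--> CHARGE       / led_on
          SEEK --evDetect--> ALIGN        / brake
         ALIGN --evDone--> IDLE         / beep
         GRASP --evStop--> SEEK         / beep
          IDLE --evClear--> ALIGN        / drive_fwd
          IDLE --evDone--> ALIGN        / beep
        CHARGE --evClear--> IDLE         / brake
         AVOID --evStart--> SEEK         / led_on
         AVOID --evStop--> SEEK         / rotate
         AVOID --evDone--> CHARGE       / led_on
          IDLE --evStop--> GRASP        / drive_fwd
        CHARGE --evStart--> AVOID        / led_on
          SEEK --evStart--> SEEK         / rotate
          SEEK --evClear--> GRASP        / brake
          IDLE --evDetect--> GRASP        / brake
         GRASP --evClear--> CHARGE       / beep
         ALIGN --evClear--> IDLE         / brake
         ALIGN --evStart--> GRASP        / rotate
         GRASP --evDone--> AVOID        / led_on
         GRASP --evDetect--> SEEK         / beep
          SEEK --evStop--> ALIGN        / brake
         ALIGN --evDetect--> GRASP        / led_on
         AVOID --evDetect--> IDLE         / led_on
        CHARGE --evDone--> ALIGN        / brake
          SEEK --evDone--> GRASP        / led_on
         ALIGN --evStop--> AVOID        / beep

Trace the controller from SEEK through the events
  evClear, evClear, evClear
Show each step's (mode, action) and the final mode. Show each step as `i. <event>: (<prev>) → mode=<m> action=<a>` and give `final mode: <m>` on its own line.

final mode: IDLE

1. evClear: (SEEK) → mode=GRASP action=brake
2. evClear: (GRASP) → mode=CHARGE action=beep
3. evClear: (CHARGE) → mode=IDLE action=brake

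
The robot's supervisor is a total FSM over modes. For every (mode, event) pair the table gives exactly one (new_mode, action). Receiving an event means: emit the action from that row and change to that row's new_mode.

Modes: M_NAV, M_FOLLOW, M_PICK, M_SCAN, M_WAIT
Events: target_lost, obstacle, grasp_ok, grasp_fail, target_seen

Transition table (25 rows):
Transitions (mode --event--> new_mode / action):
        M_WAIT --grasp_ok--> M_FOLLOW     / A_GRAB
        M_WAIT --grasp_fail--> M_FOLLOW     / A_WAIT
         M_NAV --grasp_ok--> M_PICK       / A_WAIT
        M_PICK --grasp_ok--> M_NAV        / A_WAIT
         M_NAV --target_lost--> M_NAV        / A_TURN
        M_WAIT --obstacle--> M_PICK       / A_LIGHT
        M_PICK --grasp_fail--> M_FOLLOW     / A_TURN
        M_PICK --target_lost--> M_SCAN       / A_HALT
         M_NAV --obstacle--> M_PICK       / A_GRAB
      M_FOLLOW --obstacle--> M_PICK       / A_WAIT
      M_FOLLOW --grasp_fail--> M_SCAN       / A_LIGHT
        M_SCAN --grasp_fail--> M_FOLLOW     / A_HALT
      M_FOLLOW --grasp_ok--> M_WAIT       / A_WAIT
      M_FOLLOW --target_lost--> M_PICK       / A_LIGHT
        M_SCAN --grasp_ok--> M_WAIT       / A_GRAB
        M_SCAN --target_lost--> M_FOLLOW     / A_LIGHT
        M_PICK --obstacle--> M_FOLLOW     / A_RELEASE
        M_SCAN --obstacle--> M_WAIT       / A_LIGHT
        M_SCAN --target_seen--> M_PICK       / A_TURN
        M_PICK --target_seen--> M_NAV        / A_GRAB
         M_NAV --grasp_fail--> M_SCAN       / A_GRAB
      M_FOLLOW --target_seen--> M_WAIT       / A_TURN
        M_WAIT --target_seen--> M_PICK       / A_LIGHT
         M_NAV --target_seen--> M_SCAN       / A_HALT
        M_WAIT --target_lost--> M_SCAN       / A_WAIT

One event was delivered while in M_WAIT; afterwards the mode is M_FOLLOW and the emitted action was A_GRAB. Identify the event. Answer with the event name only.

try target_lost: (M_WAIT, target_lost) → (M_SCAN, A_WAIT)
try obstacle: (M_WAIT, obstacle) → (M_PICK, A_LIGHT)
try grasp_ok: (M_WAIT, grasp_ok) → (M_FOLLOW, A_GRAB)  ← matches
try grasp_fail: (M_WAIT, grasp_fail) → (M_FOLLOW, A_WAIT)
try target_seen: (M_WAIT, target_seen) → (M_PICK, A_LIGHT)

grasp_ok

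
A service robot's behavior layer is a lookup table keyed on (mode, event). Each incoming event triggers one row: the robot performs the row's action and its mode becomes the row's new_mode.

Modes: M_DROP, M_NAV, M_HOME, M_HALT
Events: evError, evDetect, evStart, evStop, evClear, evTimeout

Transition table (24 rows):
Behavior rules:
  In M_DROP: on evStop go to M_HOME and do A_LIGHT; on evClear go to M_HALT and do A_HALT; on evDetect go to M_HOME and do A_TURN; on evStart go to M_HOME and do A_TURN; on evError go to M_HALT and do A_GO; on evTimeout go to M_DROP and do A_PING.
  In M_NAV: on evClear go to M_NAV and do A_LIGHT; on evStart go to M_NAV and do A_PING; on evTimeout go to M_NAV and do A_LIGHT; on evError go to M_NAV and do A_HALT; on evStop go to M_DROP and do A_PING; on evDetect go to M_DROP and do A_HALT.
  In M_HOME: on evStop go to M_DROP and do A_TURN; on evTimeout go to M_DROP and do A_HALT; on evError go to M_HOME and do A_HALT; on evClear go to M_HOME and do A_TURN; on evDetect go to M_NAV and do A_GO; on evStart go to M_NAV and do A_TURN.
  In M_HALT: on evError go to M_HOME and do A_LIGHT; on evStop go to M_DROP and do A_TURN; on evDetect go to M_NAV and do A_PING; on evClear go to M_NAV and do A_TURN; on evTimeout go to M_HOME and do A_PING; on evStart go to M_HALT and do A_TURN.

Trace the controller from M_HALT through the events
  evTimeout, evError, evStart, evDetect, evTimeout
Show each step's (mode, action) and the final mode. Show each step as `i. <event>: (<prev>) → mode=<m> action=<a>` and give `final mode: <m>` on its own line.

final mode: M_DROP

1. evTimeout: (M_HALT) → mode=M_HOME action=A_PING
2. evError: (M_HOME) → mode=M_HOME action=A_HALT
3. evStart: (M_HOME) → mode=M_NAV action=A_TURN
4. evDetect: (M_NAV) → mode=M_DROP action=A_HALT
5. evTimeout: (M_DROP) → mode=M_DROP action=A_PING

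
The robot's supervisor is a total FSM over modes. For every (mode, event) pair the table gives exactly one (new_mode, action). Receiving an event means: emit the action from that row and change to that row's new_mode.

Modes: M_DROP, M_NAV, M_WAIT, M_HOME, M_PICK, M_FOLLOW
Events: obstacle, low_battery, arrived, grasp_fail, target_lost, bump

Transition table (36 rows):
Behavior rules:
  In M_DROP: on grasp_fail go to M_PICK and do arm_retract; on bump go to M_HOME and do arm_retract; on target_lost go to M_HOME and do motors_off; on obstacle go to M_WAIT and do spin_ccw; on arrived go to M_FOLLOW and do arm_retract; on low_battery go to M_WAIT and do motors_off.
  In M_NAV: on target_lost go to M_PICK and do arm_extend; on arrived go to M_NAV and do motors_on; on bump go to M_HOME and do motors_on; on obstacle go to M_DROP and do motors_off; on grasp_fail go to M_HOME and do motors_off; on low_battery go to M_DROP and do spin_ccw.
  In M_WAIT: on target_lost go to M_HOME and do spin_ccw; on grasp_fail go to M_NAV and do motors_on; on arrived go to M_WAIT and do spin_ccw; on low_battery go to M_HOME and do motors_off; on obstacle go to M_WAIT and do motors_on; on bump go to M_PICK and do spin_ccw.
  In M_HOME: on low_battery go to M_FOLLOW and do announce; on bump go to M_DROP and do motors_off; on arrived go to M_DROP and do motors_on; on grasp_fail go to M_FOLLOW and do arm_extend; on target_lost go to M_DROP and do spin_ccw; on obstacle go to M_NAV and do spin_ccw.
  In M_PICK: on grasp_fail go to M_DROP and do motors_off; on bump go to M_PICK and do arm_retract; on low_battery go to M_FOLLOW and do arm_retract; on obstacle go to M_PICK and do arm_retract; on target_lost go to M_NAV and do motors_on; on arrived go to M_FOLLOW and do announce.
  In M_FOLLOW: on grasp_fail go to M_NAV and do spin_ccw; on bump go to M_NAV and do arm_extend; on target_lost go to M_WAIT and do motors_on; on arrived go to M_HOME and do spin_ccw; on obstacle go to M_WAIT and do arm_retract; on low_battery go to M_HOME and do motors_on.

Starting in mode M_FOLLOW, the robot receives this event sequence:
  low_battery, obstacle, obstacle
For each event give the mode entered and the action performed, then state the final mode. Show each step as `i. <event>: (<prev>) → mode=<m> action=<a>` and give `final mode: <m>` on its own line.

1. low_battery: (M_FOLLOW) → mode=M_HOME action=motors_on
2. obstacle: (M_HOME) → mode=M_NAV action=spin_ccw
3. obstacle: (M_NAV) → mode=M_DROP action=motors_off

final mode: M_DROP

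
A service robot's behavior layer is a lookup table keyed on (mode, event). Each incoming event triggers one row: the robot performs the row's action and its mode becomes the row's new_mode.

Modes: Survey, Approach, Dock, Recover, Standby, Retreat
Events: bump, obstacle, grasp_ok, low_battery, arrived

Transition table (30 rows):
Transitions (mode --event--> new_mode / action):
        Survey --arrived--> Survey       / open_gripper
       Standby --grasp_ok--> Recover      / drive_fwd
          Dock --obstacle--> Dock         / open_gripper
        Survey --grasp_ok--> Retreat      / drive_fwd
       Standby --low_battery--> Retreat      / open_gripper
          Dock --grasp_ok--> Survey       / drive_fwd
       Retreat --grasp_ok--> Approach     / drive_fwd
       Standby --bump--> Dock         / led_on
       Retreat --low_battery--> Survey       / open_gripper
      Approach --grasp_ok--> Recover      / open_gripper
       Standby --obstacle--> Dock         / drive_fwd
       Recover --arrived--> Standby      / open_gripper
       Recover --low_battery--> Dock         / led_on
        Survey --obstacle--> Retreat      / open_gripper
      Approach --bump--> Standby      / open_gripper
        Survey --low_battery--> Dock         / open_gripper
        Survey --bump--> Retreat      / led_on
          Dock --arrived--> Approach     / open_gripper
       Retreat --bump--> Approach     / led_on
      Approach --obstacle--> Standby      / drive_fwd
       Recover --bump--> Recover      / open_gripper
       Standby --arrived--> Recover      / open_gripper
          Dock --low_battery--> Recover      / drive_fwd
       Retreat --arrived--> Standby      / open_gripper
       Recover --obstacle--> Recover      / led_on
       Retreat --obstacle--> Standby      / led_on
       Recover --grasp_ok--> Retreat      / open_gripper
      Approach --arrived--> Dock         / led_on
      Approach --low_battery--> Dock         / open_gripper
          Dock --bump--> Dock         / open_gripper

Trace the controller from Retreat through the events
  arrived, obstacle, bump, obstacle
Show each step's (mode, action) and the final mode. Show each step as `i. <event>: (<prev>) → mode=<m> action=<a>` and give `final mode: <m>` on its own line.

1. arrived: (Retreat) → mode=Standby action=open_gripper
2. obstacle: (Standby) → mode=Dock action=drive_fwd
3. bump: (Dock) → mode=Dock action=open_gripper
4. obstacle: (Dock) → mode=Dock action=open_gripper

final mode: Dock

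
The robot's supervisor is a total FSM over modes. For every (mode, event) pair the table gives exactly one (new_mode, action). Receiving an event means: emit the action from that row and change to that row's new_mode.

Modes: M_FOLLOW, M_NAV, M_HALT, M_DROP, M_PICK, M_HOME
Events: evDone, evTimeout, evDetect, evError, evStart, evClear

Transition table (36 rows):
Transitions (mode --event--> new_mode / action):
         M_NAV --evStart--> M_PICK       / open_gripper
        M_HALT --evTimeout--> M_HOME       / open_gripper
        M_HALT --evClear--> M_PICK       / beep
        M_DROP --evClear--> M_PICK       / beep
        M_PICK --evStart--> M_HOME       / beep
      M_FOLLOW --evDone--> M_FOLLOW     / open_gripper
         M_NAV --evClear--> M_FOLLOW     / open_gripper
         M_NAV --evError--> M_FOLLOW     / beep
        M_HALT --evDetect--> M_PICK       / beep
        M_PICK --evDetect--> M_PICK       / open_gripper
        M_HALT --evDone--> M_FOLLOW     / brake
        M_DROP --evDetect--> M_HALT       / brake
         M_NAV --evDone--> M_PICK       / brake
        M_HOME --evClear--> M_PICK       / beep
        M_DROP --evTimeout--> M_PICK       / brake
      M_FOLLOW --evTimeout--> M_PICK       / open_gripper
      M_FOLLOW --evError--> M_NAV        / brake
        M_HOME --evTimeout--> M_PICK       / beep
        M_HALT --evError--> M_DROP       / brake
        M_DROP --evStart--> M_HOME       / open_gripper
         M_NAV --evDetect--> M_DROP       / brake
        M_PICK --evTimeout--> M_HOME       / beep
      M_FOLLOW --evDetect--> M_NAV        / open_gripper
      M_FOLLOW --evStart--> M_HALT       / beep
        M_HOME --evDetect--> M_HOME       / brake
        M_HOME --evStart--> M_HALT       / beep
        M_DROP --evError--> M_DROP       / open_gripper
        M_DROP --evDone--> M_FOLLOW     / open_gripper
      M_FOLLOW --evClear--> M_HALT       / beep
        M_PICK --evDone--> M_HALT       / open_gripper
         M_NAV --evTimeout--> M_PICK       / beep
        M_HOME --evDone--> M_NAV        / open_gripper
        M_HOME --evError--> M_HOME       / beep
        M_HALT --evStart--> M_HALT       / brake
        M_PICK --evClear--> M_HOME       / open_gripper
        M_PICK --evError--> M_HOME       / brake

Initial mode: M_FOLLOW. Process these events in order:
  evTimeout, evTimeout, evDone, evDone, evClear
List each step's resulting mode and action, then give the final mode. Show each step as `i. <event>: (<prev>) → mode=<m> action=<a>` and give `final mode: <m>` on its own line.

final mode: M_HOME

1. evTimeout: (M_FOLLOW) → mode=M_PICK action=open_gripper
2. evTimeout: (M_PICK) → mode=M_HOME action=beep
3. evDone: (M_HOME) → mode=M_NAV action=open_gripper
4. evDone: (M_NAV) → mode=M_PICK action=brake
5. evClear: (M_PICK) → mode=M_HOME action=open_gripper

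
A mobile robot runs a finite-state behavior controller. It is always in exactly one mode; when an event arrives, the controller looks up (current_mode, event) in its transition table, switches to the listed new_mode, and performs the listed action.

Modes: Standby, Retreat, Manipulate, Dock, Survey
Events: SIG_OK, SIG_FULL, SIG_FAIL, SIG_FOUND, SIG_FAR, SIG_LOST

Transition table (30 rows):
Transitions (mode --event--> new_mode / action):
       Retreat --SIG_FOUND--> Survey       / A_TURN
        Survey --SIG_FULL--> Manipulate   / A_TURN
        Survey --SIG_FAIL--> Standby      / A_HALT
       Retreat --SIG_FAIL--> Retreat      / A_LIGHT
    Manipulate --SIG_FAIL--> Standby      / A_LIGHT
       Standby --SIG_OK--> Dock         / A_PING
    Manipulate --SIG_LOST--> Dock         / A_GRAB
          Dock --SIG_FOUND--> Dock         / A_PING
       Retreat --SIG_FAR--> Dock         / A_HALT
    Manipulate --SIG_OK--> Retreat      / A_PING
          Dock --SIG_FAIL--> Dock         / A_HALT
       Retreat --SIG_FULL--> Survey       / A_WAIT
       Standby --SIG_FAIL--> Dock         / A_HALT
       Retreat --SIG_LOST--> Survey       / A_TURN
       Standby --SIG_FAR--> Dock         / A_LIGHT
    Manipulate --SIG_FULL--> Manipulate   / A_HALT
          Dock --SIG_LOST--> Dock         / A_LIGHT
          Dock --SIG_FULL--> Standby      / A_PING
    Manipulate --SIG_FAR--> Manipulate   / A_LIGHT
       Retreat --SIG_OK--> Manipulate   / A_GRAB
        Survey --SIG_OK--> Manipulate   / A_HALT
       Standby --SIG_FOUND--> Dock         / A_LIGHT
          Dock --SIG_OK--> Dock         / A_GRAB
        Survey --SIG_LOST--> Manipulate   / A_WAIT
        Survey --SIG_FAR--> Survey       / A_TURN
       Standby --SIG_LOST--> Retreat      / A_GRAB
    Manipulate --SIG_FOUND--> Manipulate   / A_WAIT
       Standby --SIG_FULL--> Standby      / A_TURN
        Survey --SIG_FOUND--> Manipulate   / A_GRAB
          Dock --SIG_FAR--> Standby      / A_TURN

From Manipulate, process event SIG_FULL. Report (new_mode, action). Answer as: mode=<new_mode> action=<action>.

mode=Manipulate action=A_HALT

current mode = Manipulate; filter table to that mode:
  (Manipulate, SIG_FAIL) → (Standby, A_LIGHT)
  (Manipulate, SIG_LOST) → (Dock, A_GRAB)
  (Manipulate, SIG_OK) → (Retreat, A_PING)
  (Manipulate, SIG_FULL) → (Manipulate, A_HALT)  ← event matches
  (Manipulate, SIG_FAR) → (Manipulate, A_LIGHT)
  (Manipulate, SIG_FOUND) → (Manipulate, A_WAIT)
event = SIG_FULL selects (Manipulate, A_HALT)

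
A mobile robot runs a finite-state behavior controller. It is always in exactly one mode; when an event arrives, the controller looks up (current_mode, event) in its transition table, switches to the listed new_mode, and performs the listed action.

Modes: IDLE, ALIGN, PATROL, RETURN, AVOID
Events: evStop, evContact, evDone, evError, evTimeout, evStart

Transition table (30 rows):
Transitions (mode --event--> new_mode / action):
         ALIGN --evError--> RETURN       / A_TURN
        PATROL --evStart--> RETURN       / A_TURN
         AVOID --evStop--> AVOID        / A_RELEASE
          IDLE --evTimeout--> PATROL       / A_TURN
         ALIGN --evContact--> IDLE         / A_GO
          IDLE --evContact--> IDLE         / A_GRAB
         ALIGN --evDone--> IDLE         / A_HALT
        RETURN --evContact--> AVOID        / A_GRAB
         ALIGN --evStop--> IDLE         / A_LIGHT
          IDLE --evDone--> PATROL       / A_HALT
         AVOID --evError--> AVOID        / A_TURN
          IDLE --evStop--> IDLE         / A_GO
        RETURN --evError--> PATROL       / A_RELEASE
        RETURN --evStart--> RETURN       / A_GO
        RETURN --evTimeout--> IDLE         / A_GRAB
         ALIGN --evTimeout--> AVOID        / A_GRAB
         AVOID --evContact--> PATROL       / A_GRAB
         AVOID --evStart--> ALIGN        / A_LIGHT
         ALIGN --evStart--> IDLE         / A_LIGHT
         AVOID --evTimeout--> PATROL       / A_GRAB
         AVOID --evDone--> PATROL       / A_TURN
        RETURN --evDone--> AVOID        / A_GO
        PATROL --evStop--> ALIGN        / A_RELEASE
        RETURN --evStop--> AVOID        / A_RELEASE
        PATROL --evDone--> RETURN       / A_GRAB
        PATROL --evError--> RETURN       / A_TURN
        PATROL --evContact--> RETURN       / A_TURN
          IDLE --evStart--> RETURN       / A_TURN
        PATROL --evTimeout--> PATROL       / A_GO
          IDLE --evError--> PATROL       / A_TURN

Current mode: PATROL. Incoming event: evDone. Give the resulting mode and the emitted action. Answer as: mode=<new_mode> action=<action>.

mode=RETURN action=A_GRAB

current mode = PATROL; filter table to that mode:
  (PATROL, evStart) → (RETURN, A_TURN)
  (PATROL, evStop) → (ALIGN, A_RELEASE)
  (PATROL, evDone) → (RETURN, A_GRAB)  ← event matches
  (PATROL, evError) → (RETURN, A_TURN)
  (PATROL, evContact) → (RETURN, A_TURN)
  (PATROL, evTimeout) → (PATROL, A_GO)
event = evDone selects (RETURN, A_GRAB)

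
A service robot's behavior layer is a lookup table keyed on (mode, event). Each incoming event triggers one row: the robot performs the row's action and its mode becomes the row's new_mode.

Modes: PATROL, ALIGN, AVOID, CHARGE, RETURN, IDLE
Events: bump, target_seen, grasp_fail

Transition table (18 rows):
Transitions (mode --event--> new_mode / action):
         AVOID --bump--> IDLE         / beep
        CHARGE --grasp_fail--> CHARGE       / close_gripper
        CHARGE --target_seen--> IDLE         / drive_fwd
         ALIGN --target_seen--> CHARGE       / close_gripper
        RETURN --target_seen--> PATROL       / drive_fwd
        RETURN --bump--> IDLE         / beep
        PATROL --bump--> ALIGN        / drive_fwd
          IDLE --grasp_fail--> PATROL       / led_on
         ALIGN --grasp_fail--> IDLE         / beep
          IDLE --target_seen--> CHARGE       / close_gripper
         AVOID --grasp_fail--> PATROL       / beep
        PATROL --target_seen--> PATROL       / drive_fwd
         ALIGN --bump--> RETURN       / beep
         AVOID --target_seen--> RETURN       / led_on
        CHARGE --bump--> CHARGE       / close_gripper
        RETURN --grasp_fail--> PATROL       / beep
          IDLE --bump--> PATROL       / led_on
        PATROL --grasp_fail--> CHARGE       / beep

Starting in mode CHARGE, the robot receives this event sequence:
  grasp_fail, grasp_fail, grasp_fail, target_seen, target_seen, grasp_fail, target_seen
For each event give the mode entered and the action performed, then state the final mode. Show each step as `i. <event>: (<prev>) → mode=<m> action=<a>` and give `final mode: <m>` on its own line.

final mode: IDLE

1. grasp_fail: (CHARGE) → mode=CHARGE action=close_gripper
2. grasp_fail: (CHARGE) → mode=CHARGE action=close_gripper
3. grasp_fail: (CHARGE) → mode=CHARGE action=close_gripper
4. target_seen: (CHARGE) → mode=IDLE action=drive_fwd
5. target_seen: (IDLE) → mode=CHARGE action=close_gripper
6. grasp_fail: (CHARGE) → mode=CHARGE action=close_gripper
7. target_seen: (CHARGE) → mode=IDLE action=drive_fwd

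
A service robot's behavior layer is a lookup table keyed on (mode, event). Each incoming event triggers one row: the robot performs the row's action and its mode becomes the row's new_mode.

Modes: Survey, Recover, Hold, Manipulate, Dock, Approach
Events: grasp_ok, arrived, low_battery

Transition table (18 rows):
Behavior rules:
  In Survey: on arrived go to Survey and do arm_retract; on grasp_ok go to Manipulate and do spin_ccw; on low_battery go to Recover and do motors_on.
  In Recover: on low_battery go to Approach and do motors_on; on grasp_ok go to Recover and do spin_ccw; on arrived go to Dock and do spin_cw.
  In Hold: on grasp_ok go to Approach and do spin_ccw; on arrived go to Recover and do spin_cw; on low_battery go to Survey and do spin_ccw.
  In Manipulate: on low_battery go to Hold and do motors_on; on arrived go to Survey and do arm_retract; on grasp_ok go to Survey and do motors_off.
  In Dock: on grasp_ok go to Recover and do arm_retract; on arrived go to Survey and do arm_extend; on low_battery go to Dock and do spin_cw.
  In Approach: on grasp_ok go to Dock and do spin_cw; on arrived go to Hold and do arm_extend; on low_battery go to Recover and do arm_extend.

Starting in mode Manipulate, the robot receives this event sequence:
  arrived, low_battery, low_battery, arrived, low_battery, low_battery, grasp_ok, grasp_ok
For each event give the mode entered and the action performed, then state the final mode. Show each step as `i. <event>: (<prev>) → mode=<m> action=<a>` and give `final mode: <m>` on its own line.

1. arrived: (Manipulate) → mode=Survey action=arm_retract
2. low_battery: (Survey) → mode=Recover action=motors_on
3. low_battery: (Recover) → mode=Approach action=motors_on
4. arrived: (Approach) → mode=Hold action=arm_extend
5. low_battery: (Hold) → mode=Survey action=spin_ccw
6. low_battery: (Survey) → mode=Recover action=motors_on
7. grasp_ok: (Recover) → mode=Recover action=spin_ccw
8. grasp_ok: (Recover) → mode=Recover action=spin_ccw

final mode: Recover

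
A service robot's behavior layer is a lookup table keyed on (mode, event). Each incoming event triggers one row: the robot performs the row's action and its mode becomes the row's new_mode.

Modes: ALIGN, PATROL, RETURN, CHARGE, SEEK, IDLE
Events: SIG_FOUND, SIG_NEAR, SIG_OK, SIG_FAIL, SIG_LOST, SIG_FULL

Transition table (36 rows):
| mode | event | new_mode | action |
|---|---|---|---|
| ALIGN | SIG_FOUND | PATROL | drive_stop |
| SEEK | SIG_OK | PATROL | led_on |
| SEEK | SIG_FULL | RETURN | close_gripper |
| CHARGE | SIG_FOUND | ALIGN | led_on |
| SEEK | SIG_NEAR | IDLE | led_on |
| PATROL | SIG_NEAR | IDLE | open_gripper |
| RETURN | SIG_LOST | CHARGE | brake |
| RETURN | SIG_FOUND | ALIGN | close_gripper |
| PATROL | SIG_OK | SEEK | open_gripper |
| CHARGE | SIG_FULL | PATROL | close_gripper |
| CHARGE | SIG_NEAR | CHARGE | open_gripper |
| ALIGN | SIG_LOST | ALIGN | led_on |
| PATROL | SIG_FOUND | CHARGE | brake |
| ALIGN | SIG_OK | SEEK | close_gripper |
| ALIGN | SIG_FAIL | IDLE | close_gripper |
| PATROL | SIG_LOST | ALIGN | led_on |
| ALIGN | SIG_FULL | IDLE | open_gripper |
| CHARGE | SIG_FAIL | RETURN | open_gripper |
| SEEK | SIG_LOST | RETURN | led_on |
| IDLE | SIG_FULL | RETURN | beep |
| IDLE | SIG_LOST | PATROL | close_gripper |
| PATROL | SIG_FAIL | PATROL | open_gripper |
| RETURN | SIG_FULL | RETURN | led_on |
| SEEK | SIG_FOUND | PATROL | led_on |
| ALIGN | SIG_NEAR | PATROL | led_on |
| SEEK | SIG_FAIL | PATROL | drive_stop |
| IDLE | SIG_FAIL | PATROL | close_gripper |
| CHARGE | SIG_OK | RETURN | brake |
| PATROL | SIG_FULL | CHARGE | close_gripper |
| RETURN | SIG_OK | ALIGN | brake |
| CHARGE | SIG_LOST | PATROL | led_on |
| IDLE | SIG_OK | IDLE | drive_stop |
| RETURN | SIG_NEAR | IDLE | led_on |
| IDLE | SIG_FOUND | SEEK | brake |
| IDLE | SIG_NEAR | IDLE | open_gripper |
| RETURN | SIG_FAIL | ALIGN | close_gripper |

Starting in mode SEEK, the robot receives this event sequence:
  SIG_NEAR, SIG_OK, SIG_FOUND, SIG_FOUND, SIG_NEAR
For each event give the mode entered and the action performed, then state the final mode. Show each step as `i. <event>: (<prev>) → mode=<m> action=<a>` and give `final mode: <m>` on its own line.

final mode: IDLE

1. SIG_NEAR: (SEEK) → mode=IDLE action=led_on
2. SIG_OK: (IDLE) → mode=IDLE action=drive_stop
3. SIG_FOUND: (IDLE) → mode=SEEK action=brake
4. SIG_FOUND: (SEEK) → mode=PATROL action=led_on
5. SIG_NEAR: (PATROL) → mode=IDLE action=open_gripper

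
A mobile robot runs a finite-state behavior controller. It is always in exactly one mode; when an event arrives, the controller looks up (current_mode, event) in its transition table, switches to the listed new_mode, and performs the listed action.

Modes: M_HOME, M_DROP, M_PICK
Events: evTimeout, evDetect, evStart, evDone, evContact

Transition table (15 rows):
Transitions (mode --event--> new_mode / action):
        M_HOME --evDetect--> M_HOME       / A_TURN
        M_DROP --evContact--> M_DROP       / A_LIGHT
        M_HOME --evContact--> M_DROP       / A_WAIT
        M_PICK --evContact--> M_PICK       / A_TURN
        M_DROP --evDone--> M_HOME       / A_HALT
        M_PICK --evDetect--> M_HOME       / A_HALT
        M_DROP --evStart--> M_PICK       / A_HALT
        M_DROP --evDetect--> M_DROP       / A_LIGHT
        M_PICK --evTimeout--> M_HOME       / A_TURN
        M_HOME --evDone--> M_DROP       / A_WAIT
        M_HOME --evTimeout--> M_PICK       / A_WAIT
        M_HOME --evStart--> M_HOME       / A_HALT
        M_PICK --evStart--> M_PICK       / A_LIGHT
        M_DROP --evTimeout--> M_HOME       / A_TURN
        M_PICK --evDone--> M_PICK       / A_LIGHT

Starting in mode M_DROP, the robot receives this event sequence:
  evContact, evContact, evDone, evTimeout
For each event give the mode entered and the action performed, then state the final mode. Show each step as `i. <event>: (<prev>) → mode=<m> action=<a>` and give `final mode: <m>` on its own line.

final mode: M_PICK

1. evContact: (M_DROP) → mode=M_DROP action=A_LIGHT
2. evContact: (M_DROP) → mode=M_DROP action=A_LIGHT
3. evDone: (M_DROP) → mode=M_HOME action=A_HALT
4. evTimeout: (M_HOME) → mode=M_PICK action=A_WAIT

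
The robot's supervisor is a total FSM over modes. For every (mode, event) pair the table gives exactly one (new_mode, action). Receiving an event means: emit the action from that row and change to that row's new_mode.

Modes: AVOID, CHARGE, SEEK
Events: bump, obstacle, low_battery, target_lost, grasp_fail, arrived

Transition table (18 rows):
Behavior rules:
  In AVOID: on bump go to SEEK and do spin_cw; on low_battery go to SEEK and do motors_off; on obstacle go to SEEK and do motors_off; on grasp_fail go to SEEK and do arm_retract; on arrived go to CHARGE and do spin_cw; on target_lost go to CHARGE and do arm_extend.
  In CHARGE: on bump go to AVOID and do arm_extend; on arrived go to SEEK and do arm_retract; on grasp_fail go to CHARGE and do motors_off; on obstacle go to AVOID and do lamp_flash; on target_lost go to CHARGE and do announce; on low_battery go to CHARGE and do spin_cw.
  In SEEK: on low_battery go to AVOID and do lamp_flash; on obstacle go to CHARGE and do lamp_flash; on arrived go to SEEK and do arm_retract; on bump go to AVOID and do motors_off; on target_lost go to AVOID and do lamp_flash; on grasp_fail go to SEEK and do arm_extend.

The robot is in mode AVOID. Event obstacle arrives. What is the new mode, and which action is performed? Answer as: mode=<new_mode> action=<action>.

mode=SEEK action=motors_off

current mode = AVOID; filter table to that mode:
  (AVOID, bump) → (SEEK, spin_cw)
  (AVOID, low_battery) → (SEEK, motors_off)
  (AVOID, obstacle) → (SEEK, motors_off)  ← event matches
  (AVOID, grasp_fail) → (SEEK, arm_retract)
  (AVOID, arrived) → (CHARGE, spin_cw)
  (AVOID, target_lost) → (CHARGE, arm_extend)
event = obstacle selects (SEEK, motors_off)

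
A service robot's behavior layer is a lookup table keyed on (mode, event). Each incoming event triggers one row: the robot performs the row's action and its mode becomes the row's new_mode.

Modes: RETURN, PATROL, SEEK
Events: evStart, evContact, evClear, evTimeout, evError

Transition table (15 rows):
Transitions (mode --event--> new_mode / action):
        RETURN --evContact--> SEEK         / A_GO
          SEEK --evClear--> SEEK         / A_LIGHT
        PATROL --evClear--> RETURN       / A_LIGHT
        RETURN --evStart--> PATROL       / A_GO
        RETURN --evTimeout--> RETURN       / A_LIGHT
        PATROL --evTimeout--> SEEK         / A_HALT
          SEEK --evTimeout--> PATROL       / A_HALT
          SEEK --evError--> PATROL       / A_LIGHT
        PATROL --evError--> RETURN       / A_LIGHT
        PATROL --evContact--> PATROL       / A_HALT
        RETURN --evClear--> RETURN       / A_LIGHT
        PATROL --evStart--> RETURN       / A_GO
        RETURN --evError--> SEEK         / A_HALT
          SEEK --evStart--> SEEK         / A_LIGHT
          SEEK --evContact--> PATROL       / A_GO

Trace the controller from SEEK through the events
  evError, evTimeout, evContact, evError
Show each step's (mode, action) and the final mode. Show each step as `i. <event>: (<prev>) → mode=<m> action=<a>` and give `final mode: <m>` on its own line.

final mode: RETURN

1. evError: (SEEK) → mode=PATROL action=A_LIGHT
2. evTimeout: (PATROL) → mode=SEEK action=A_HALT
3. evContact: (SEEK) → mode=PATROL action=A_GO
4. evError: (PATROL) → mode=RETURN action=A_LIGHT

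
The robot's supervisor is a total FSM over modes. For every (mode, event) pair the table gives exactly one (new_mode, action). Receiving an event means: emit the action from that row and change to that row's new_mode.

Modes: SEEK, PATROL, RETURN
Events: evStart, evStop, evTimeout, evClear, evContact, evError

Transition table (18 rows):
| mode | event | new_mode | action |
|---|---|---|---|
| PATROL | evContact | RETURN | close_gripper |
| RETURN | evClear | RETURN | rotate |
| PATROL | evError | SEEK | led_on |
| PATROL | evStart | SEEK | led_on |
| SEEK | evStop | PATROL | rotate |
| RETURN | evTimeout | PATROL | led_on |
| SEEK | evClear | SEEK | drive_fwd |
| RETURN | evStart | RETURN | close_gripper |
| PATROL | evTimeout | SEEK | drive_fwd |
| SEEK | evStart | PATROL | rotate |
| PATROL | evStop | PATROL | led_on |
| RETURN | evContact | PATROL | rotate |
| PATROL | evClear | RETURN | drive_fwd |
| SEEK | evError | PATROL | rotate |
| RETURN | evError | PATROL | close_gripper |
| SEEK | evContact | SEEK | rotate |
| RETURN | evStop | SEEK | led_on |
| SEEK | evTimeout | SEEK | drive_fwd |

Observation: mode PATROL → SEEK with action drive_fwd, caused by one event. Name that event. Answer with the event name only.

evTimeout

try evStart: (PATROL, evStart) → (SEEK, led_on)
try evStop: (PATROL, evStop) → (PATROL, led_on)
try evTimeout: (PATROL, evTimeout) → (SEEK, drive_fwd)  ← matches
try evClear: (PATROL, evClear) → (RETURN, drive_fwd)
try evContact: (PATROL, evContact) → (RETURN, close_gripper)
try evError: (PATROL, evError) → (SEEK, led_on)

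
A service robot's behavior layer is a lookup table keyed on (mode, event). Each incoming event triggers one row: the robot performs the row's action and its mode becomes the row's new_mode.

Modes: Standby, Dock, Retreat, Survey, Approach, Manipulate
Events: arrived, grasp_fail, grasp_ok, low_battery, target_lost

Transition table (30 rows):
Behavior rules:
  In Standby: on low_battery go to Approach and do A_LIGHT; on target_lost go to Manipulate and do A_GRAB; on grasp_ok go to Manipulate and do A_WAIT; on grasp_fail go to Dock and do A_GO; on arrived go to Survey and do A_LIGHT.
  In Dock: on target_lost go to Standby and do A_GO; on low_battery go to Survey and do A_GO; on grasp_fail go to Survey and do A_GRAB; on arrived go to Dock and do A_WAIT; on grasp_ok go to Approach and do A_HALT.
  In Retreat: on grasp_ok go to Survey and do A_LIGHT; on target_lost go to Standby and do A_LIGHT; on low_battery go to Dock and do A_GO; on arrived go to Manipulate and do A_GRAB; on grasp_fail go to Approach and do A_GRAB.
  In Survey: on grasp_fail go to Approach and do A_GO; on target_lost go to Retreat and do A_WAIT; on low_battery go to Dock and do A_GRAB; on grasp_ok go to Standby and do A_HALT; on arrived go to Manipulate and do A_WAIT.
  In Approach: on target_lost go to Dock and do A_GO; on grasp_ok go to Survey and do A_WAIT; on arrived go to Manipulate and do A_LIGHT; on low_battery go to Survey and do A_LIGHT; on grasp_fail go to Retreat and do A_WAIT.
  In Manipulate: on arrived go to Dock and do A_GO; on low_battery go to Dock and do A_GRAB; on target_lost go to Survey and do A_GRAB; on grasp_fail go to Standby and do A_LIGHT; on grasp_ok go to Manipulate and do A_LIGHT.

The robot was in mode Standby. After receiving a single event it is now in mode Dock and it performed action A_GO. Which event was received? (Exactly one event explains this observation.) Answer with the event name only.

try arrived: (Standby, arrived) → (Survey, A_LIGHT)
try grasp_fail: (Standby, grasp_fail) → (Dock, A_GO)  ← matches
try grasp_ok: (Standby, grasp_ok) → (Manipulate, A_WAIT)
try low_battery: (Standby, low_battery) → (Approach, A_LIGHT)
try target_lost: (Standby, target_lost) → (Manipulate, A_GRAB)

grasp_fail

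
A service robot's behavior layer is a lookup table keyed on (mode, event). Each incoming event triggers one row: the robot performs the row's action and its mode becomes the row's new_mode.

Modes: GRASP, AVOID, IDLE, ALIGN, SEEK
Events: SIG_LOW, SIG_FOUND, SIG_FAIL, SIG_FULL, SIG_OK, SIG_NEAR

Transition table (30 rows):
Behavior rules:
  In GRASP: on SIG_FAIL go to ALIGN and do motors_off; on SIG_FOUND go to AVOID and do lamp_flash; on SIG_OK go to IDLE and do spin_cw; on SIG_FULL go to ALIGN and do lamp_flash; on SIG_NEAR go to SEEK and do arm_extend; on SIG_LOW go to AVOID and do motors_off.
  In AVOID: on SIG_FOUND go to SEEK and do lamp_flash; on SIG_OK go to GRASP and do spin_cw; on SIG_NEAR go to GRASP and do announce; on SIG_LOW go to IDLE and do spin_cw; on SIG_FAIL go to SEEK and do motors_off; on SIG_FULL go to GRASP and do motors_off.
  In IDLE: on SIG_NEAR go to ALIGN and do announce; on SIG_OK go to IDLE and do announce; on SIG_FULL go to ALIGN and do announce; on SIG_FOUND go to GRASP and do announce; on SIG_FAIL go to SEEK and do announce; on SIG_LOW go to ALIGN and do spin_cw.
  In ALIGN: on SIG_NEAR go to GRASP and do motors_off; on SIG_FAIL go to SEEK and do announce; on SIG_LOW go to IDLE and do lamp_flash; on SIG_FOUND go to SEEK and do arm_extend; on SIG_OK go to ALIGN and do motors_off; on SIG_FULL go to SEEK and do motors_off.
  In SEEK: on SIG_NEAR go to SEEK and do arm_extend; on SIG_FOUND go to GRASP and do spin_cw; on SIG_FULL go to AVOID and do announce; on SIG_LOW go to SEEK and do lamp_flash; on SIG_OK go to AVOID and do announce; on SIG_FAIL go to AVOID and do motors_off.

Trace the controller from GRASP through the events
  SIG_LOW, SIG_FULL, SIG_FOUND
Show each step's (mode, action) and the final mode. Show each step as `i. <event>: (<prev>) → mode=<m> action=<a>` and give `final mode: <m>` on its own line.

final mode: AVOID

1. SIG_LOW: (GRASP) → mode=AVOID action=motors_off
2. SIG_FULL: (AVOID) → mode=GRASP action=motors_off
3. SIG_FOUND: (GRASP) → mode=AVOID action=lamp_flash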